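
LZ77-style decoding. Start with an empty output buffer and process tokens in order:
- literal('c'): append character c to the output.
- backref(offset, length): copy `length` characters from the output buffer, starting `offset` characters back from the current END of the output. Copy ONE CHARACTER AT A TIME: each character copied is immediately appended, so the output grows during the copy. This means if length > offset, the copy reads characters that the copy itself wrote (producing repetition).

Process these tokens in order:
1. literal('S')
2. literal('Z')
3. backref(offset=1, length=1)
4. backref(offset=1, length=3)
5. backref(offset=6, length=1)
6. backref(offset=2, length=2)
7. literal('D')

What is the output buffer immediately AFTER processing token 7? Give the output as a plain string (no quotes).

Token 1: literal('S'). Output: "S"
Token 2: literal('Z'). Output: "SZ"
Token 3: backref(off=1, len=1). Copied 'Z' from pos 1. Output: "SZZ"
Token 4: backref(off=1, len=3) (overlapping!). Copied 'ZZZ' from pos 2. Output: "SZZZZZ"
Token 5: backref(off=6, len=1). Copied 'S' from pos 0. Output: "SZZZZZS"
Token 6: backref(off=2, len=2). Copied 'ZS' from pos 5. Output: "SZZZZZSZS"
Token 7: literal('D'). Output: "SZZZZZSZSD"

Answer: SZZZZZSZSD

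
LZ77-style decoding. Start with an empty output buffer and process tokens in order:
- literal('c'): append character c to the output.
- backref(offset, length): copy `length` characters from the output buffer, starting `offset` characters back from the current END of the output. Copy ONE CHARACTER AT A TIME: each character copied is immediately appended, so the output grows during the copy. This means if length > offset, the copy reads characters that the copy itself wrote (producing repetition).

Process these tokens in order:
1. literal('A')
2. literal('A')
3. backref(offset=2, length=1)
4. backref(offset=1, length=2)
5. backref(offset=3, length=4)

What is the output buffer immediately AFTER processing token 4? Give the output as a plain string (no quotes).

Token 1: literal('A'). Output: "A"
Token 2: literal('A'). Output: "AA"
Token 3: backref(off=2, len=1). Copied 'A' from pos 0. Output: "AAA"
Token 4: backref(off=1, len=2) (overlapping!). Copied 'AA' from pos 2. Output: "AAAAA"

Answer: AAAAA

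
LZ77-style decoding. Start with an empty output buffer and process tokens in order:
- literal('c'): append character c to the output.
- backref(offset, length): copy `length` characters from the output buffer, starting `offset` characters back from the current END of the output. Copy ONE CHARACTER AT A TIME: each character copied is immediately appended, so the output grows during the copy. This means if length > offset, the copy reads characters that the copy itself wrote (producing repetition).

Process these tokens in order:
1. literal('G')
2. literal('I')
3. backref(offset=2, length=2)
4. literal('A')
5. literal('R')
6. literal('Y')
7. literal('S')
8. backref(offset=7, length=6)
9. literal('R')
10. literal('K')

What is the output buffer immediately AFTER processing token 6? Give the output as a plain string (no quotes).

Answer: GIGIARY

Derivation:
Token 1: literal('G'). Output: "G"
Token 2: literal('I'). Output: "GI"
Token 3: backref(off=2, len=2). Copied 'GI' from pos 0. Output: "GIGI"
Token 4: literal('A'). Output: "GIGIA"
Token 5: literal('R'). Output: "GIGIAR"
Token 6: literal('Y'). Output: "GIGIARY"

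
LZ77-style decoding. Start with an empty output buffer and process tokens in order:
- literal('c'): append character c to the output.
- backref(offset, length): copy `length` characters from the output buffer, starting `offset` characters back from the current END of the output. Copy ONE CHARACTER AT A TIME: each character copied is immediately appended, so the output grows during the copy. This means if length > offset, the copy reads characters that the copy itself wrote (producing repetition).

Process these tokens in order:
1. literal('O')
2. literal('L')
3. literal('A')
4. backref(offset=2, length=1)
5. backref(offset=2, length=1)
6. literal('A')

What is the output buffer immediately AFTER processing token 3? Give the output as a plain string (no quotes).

Answer: OLA

Derivation:
Token 1: literal('O'). Output: "O"
Token 2: literal('L'). Output: "OL"
Token 3: literal('A'). Output: "OLA"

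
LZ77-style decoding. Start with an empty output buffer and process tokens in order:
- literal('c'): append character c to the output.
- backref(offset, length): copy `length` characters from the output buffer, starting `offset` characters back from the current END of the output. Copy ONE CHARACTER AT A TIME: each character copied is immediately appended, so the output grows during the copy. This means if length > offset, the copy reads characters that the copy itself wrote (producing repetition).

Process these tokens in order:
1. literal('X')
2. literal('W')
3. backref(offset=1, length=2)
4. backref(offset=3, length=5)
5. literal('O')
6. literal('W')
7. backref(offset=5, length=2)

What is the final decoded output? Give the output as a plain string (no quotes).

Answer: XWWWWWWWWOWWW

Derivation:
Token 1: literal('X'). Output: "X"
Token 2: literal('W'). Output: "XW"
Token 3: backref(off=1, len=2) (overlapping!). Copied 'WW' from pos 1. Output: "XWWW"
Token 4: backref(off=3, len=5) (overlapping!). Copied 'WWWWW' from pos 1. Output: "XWWWWWWWW"
Token 5: literal('O'). Output: "XWWWWWWWWO"
Token 6: literal('W'). Output: "XWWWWWWWWOW"
Token 7: backref(off=5, len=2). Copied 'WW' from pos 6. Output: "XWWWWWWWWOWWW"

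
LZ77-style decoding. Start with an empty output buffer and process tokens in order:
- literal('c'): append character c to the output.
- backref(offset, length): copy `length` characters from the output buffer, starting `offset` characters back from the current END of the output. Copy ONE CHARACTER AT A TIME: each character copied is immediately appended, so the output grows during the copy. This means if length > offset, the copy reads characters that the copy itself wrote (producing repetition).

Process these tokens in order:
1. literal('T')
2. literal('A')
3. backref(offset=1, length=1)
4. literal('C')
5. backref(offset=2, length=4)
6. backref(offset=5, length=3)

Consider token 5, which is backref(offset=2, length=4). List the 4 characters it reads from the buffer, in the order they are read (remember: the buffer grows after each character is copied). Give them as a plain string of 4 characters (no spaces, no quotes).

Token 1: literal('T'). Output: "T"
Token 2: literal('A'). Output: "TA"
Token 3: backref(off=1, len=1). Copied 'A' from pos 1. Output: "TAA"
Token 4: literal('C'). Output: "TAAC"
Token 5: backref(off=2, len=4). Buffer before: "TAAC" (len 4)
  byte 1: read out[2]='A', append. Buffer now: "TAACA"
  byte 2: read out[3]='C', append. Buffer now: "TAACAC"
  byte 3: read out[4]='A', append. Buffer now: "TAACACA"
  byte 4: read out[5]='C', append. Buffer now: "TAACACAC"

Answer: ACAC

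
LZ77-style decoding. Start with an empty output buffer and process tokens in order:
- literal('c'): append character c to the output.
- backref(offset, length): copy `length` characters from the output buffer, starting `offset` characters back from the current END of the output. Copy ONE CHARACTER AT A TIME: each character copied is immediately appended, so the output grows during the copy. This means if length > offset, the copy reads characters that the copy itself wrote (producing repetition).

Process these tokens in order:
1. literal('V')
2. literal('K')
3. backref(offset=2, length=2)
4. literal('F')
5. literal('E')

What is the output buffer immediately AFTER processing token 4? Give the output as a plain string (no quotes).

Token 1: literal('V'). Output: "V"
Token 2: literal('K'). Output: "VK"
Token 3: backref(off=2, len=2). Copied 'VK' from pos 0. Output: "VKVK"
Token 4: literal('F'). Output: "VKVKF"

Answer: VKVKF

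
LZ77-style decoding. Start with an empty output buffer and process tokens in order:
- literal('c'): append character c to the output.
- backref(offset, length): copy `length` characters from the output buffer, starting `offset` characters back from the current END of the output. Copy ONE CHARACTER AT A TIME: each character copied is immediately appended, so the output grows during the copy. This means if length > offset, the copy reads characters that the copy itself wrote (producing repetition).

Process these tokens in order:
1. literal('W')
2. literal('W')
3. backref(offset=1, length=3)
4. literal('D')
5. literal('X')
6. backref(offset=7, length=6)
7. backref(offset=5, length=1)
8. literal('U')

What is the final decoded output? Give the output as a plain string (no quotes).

Token 1: literal('W'). Output: "W"
Token 2: literal('W'). Output: "WW"
Token 3: backref(off=1, len=3) (overlapping!). Copied 'WWW' from pos 1. Output: "WWWWW"
Token 4: literal('D'). Output: "WWWWWD"
Token 5: literal('X'). Output: "WWWWWDX"
Token 6: backref(off=7, len=6). Copied 'WWWWWD' from pos 0. Output: "WWWWWDXWWWWWD"
Token 7: backref(off=5, len=1). Copied 'W' from pos 8. Output: "WWWWWDXWWWWWDW"
Token 8: literal('U'). Output: "WWWWWDXWWWWWDWU"

Answer: WWWWWDXWWWWWDWU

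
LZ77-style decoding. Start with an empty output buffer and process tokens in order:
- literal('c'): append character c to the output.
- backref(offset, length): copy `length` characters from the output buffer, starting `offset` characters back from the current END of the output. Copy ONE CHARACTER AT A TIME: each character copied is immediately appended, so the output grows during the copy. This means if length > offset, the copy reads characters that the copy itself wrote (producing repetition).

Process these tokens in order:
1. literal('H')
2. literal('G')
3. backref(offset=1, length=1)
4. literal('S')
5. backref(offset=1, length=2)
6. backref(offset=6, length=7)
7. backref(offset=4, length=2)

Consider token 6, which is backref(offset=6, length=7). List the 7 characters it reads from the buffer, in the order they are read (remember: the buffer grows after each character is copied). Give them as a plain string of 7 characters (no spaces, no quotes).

Answer: HGGSSSH

Derivation:
Token 1: literal('H'). Output: "H"
Token 2: literal('G'). Output: "HG"
Token 3: backref(off=1, len=1). Copied 'G' from pos 1. Output: "HGG"
Token 4: literal('S'). Output: "HGGS"
Token 5: backref(off=1, len=2) (overlapping!). Copied 'SS' from pos 3. Output: "HGGSSS"
Token 6: backref(off=6, len=7). Buffer before: "HGGSSS" (len 6)
  byte 1: read out[0]='H', append. Buffer now: "HGGSSSH"
  byte 2: read out[1]='G', append. Buffer now: "HGGSSSHG"
  byte 3: read out[2]='G', append. Buffer now: "HGGSSSHGG"
  byte 4: read out[3]='S', append. Buffer now: "HGGSSSHGGS"
  byte 5: read out[4]='S', append. Buffer now: "HGGSSSHGGSS"
  byte 6: read out[5]='S', append. Buffer now: "HGGSSSHGGSSS"
  byte 7: read out[6]='H', append. Buffer now: "HGGSSSHGGSSSH"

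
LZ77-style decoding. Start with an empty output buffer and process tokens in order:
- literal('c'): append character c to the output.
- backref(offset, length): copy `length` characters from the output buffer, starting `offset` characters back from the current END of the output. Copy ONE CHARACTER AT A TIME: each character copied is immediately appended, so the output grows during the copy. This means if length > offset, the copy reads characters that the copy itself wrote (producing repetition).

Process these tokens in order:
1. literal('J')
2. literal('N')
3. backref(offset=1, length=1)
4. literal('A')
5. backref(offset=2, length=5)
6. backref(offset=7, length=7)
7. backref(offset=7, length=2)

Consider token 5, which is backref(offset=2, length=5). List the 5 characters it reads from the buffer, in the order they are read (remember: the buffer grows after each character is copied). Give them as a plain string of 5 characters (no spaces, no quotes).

Answer: NANAN

Derivation:
Token 1: literal('J'). Output: "J"
Token 2: literal('N'). Output: "JN"
Token 3: backref(off=1, len=1). Copied 'N' from pos 1. Output: "JNN"
Token 4: literal('A'). Output: "JNNA"
Token 5: backref(off=2, len=5). Buffer before: "JNNA" (len 4)
  byte 1: read out[2]='N', append. Buffer now: "JNNAN"
  byte 2: read out[3]='A', append. Buffer now: "JNNANA"
  byte 3: read out[4]='N', append. Buffer now: "JNNANAN"
  byte 4: read out[5]='A', append. Buffer now: "JNNANANA"
  byte 5: read out[6]='N', append. Buffer now: "JNNANANAN"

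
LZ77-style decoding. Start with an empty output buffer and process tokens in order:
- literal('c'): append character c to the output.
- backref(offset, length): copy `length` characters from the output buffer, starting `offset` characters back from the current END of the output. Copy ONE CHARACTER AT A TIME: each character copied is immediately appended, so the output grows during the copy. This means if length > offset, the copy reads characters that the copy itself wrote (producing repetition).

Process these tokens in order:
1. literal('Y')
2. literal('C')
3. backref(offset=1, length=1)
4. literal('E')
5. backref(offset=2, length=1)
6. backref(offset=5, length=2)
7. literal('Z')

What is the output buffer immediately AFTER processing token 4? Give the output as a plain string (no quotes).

Answer: YCCE

Derivation:
Token 1: literal('Y'). Output: "Y"
Token 2: literal('C'). Output: "YC"
Token 3: backref(off=1, len=1). Copied 'C' from pos 1. Output: "YCC"
Token 4: literal('E'). Output: "YCCE"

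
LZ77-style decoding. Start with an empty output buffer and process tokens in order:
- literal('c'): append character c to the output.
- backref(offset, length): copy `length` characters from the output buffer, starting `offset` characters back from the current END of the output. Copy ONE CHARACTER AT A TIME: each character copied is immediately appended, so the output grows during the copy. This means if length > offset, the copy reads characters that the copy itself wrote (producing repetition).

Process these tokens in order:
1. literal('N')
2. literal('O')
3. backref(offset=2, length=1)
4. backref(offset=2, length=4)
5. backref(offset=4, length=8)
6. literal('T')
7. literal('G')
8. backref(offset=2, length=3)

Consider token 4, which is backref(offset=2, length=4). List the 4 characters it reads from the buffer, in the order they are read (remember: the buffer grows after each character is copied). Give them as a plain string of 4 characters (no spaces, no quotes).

Answer: ONON

Derivation:
Token 1: literal('N'). Output: "N"
Token 2: literal('O'). Output: "NO"
Token 3: backref(off=2, len=1). Copied 'N' from pos 0. Output: "NON"
Token 4: backref(off=2, len=4). Buffer before: "NON" (len 3)
  byte 1: read out[1]='O', append. Buffer now: "NONO"
  byte 2: read out[2]='N', append. Buffer now: "NONON"
  byte 3: read out[3]='O', append. Buffer now: "NONONO"
  byte 4: read out[4]='N', append. Buffer now: "NONONON"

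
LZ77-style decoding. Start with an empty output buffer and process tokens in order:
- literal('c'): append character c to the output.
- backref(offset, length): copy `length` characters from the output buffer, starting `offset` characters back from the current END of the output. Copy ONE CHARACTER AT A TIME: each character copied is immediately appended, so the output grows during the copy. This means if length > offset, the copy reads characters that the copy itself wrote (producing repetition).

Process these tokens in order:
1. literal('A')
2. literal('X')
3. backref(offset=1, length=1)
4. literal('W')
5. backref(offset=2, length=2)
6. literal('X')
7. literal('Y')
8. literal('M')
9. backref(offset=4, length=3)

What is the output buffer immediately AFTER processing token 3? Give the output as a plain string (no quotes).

Answer: AXX

Derivation:
Token 1: literal('A'). Output: "A"
Token 2: literal('X'). Output: "AX"
Token 3: backref(off=1, len=1). Copied 'X' from pos 1. Output: "AXX"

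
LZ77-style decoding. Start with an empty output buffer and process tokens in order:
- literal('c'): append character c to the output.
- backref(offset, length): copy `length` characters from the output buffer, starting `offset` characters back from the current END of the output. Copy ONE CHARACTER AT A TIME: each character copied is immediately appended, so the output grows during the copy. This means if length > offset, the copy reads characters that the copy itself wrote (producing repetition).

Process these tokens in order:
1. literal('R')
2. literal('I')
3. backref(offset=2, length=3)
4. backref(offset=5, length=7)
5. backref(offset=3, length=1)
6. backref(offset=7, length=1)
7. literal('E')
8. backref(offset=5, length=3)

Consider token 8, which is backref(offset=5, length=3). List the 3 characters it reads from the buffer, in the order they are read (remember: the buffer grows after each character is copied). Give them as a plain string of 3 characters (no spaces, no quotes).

Answer: RIR

Derivation:
Token 1: literal('R'). Output: "R"
Token 2: literal('I'). Output: "RI"
Token 3: backref(off=2, len=3) (overlapping!). Copied 'RIR' from pos 0. Output: "RIRIR"
Token 4: backref(off=5, len=7) (overlapping!). Copied 'RIRIRRI' from pos 0. Output: "RIRIRRIRIRRI"
Token 5: backref(off=3, len=1). Copied 'R' from pos 9. Output: "RIRIRRIRIRRIR"
Token 6: backref(off=7, len=1). Copied 'I' from pos 6. Output: "RIRIRRIRIRRIRI"
Token 7: literal('E'). Output: "RIRIRRIRIRRIRIE"
Token 8: backref(off=5, len=3). Buffer before: "RIRIRRIRIRRIRIE" (len 15)
  byte 1: read out[10]='R', append. Buffer now: "RIRIRRIRIRRIRIER"
  byte 2: read out[11]='I', append. Buffer now: "RIRIRRIRIRRIRIERI"
  byte 3: read out[12]='R', append. Buffer now: "RIRIRRIRIRRIRIERIR"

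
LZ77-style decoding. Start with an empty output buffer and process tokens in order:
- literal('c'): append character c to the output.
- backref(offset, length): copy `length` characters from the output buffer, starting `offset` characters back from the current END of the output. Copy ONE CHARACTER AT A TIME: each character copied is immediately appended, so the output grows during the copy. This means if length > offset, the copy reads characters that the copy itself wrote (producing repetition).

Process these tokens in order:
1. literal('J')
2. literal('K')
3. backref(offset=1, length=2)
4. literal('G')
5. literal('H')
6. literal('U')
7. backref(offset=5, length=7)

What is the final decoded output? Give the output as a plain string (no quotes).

Token 1: literal('J'). Output: "J"
Token 2: literal('K'). Output: "JK"
Token 3: backref(off=1, len=2) (overlapping!). Copied 'KK' from pos 1. Output: "JKKK"
Token 4: literal('G'). Output: "JKKKG"
Token 5: literal('H'). Output: "JKKKGH"
Token 6: literal('U'). Output: "JKKKGHU"
Token 7: backref(off=5, len=7) (overlapping!). Copied 'KKGHUKK' from pos 2. Output: "JKKKGHUKKGHUKK"

Answer: JKKKGHUKKGHUKK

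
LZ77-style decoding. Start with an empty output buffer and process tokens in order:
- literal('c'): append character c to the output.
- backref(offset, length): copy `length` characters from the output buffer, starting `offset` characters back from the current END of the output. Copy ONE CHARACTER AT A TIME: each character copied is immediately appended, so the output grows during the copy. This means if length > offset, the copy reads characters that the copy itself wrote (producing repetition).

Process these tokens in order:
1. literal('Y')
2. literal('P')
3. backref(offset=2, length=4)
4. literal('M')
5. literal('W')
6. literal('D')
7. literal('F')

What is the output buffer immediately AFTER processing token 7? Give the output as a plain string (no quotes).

Answer: YPYPYPMWDF

Derivation:
Token 1: literal('Y'). Output: "Y"
Token 2: literal('P'). Output: "YP"
Token 3: backref(off=2, len=4) (overlapping!). Copied 'YPYP' from pos 0. Output: "YPYPYP"
Token 4: literal('M'). Output: "YPYPYPM"
Token 5: literal('W'). Output: "YPYPYPMW"
Token 6: literal('D'). Output: "YPYPYPMWD"
Token 7: literal('F'). Output: "YPYPYPMWDF"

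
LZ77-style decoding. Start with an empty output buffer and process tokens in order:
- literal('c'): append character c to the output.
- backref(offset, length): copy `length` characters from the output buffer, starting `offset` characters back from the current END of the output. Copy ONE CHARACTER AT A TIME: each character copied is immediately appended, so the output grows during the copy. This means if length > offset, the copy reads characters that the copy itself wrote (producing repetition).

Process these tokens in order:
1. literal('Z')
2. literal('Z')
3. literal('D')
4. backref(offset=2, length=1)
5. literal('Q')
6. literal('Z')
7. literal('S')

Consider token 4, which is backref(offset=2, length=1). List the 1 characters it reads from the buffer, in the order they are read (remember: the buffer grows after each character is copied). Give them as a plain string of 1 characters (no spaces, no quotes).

Answer: Z

Derivation:
Token 1: literal('Z'). Output: "Z"
Token 2: literal('Z'). Output: "ZZ"
Token 3: literal('D'). Output: "ZZD"
Token 4: backref(off=2, len=1). Buffer before: "ZZD" (len 3)
  byte 1: read out[1]='Z', append. Buffer now: "ZZDZ"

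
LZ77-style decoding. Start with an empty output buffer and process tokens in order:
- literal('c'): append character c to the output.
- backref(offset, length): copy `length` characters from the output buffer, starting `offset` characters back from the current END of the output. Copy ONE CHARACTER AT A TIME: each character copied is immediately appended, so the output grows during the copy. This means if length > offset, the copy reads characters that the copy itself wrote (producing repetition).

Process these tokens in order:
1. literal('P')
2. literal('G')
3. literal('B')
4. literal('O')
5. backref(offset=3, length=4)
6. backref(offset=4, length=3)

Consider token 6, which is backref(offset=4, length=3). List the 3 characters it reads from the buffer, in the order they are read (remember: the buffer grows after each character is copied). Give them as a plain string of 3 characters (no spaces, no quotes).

Answer: GBO

Derivation:
Token 1: literal('P'). Output: "P"
Token 2: literal('G'). Output: "PG"
Token 3: literal('B'). Output: "PGB"
Token 4: literal('O'). Output: "PGBO"
Token 5: backref(off=3, len=4) (overlapping!). Copied 'GBOG' from pos 1. Output: "PGBOGBOG"
Token 6: backref(off=4, len=3). Buffer before: "PGBOGBOG" (len 8)
  byte 1: read out[4]='G', append. Buffer now: "PGBOGBOGG"
  byte 2: read out[5]='B', append. Buffer now: "PGBOGBOGGB"
  byte 3: read out[6]='O', append. Buffer now: "PGBOGBOGGBO"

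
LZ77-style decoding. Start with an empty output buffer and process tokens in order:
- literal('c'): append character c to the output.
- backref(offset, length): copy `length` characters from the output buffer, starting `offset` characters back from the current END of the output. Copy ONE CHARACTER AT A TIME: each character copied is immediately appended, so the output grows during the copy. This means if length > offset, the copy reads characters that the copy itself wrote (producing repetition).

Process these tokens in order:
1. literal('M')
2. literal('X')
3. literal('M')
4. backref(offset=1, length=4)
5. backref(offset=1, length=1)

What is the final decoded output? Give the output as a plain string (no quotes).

Answer: MXMMMMMM

Derivation:
Token 1: literal('M'). Output: "M"
Token 2: literal('X'). Output: "MX"
Token 3: literal('M'). Output: "MXM"
Token 4: backref(off=1, len=4) (overlapping!). Copied 'MMMM' from pos 2. Output: "MXMMMMM"
Token 5: backref(off=1, len=1). Copied 'M' from pos 6. Output: "MXMMMMMM"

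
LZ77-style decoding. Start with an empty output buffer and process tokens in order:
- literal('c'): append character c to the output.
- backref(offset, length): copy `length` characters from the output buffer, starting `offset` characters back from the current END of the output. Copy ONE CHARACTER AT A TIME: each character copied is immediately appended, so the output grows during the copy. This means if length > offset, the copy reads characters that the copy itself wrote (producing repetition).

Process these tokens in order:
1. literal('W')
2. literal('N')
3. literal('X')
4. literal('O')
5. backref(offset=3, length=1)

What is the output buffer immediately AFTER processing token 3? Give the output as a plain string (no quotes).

Answer: WNX

Derivation:
Token 1: literal('W'). Output: "W"
Token 2: literal('N'). Output: "WN"
Token 3: literal('X'). Output: "WNX"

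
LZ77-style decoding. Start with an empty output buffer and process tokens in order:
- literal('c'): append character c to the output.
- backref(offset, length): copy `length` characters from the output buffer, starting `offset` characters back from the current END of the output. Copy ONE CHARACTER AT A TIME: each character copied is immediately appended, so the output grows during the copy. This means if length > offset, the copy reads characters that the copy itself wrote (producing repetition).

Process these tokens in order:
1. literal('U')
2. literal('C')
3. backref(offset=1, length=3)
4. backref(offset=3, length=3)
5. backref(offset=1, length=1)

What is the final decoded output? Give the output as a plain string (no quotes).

Answer: UCCCCCCCC

Derivation:
Token 1: literal('U'). Output: "U"
Token 2: literal('C'). Output: "UC"
Token 3: backref(off=1, len=3) (overlapping!). Copied 'CCC' from pos 1. Output: "UCCCC"
Token 4: backref(off=3, len=3). Copied 'CCC' from pos 2. Output: "UCCCCCCC"
Token 5: backref(off=1, len=1). Copied 'C' from pos 7. Output: "UCCCCCCCC"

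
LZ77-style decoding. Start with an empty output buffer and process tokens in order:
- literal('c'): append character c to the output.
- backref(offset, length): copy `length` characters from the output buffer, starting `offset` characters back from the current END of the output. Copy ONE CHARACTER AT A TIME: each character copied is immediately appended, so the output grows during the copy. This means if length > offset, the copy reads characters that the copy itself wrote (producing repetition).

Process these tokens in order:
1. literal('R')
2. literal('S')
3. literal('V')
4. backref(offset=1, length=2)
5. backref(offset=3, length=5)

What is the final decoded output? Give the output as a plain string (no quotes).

Answer: RSVVVVVVVV

Derivation:
Token 1: literal('R'). Output: "R"
Token 2: literal('S'). Output: "RS"
Token 3: literal('V'). Output: "RSV"
Token 4: backref(off=1, len=2) (overlapping!). Copied 'VV' from pos 2. Output: "RSVVV"
Token 5: backref(off=3, len=5) (overlapping!). Copied 'VVVVV' from pos 2. Output: "RSVVVVVVVV"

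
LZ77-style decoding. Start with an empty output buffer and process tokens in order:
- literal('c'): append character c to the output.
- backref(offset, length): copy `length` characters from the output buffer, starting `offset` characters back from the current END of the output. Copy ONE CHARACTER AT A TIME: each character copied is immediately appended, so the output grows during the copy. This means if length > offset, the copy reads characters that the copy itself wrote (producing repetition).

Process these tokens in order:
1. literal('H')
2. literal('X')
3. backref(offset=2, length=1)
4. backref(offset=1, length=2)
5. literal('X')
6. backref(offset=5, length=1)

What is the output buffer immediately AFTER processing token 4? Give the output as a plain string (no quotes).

Answer: HXHHH

Derivation:
Token 1: literal('H'). Output: "H"
Token 2: literal('X'). Output: "HX"
Token 3: backref(off=2, len=1). Copied 'H' from pos 0. Output: "HXH"
Token 4: backref(off=1, len=2) (overlapping!). Copied 'HH' from pos 2. Output: "HXHHH"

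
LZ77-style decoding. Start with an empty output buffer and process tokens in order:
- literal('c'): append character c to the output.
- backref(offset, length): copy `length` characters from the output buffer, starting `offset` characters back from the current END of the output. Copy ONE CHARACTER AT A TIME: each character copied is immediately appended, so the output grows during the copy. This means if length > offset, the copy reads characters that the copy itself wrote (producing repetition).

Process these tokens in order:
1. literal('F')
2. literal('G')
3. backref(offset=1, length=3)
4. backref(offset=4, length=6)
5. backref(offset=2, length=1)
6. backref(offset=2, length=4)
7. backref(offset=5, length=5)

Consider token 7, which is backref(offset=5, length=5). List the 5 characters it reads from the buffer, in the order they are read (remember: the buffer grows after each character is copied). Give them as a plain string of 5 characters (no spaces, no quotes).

Answer: GGGGG

Derivation:
Token 1: literal('F'). Output: "F"
Token 2: literal('G'). Output: "FG"
Token 3: backref(off=1, len=3) (overlapping!). Copied 'GGG' from pos 1. Output: "FGGGG"
Token 4: backref(off=4, len=6) (overlapping!). Copied 'GGGGGG' from pos 1. Output: "FGGGGGGGGGG"
Token 5: backref(off=2, len=1). Copied 'G' from pos 9. Output: "FGGGGGGGGGGG"
Token 6: backref(off=2, len=4) (overlapping!). Copied 'GGGG' from pos 10. Output: "FGGGGGGGGGGGGGGG"
Token 7: backref(off=5, len=5). Buffer before: "FGGGGGGGGGGGGGGG" (len 16)
  byte 1: read out[11]='G', append. Buffer now: "FGGGGGGGGGGGGGGGG"
  byte 2: read out[12]='G', append. Buffer now: "FGGGGGGGGGGGGGGGGG"
  byte 3: read out[13]='G', append. Buffer now: "FGGGGGGGGGGGGGGGGGG"
  byte 4: read out[14]='G', append. Buffer now: "FGGGGGGGGGGGGGGGGGGG"
  byte 5: read out[15]='G', append. Buffer now: "FGGGGGGGGGGGGGGGGGGGG"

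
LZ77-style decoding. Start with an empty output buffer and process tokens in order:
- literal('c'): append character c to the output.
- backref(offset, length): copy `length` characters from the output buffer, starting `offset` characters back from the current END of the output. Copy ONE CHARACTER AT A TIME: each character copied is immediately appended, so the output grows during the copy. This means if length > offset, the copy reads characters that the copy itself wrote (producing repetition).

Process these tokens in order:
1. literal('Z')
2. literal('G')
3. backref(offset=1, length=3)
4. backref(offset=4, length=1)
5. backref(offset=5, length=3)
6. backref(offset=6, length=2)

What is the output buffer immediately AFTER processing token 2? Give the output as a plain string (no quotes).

Token 1: literal('Z'). Output: "Z"
Token 2: literal('G'). Output: "ZG"

Answer: ZG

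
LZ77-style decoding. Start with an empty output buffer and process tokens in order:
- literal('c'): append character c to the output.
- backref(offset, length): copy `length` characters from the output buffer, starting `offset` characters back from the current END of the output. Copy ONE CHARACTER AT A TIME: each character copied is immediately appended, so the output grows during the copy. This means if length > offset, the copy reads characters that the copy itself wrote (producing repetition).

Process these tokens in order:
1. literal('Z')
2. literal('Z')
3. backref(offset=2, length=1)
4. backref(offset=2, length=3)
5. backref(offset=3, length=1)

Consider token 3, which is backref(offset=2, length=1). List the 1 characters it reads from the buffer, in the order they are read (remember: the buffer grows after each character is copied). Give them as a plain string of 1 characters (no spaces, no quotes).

Token 1: literal('Z'). Output: "Z"
Token 2: literal('Z'). Output: "ZZ"
Token 3: backref(off=2, len=1). Buffer before: "ZZ" (len 2)
  byte 1: read out[0]='Z', append. Buffer now: "ZZZ"

Answer: Z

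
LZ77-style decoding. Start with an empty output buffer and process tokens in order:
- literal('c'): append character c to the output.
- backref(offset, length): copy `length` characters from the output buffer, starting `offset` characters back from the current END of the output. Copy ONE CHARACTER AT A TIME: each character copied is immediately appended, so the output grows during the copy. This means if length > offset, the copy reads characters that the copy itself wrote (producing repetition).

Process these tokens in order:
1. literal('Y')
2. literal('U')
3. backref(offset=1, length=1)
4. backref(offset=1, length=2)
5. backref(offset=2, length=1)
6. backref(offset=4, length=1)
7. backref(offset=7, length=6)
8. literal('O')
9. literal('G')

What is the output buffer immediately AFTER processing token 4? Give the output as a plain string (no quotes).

Token 1: literal('Y'). Output: "Y"
Token 2: literal('U'). Output: "YU"
Token 3: backref(off=1, len=1). Copied 'U' from pos 1. Output: "YUU"
Token 4: backref(off=1, len=2) (overlapping!). Copied 'UU' from pos 2. Output: "YUUUU"

Answer: YUUUU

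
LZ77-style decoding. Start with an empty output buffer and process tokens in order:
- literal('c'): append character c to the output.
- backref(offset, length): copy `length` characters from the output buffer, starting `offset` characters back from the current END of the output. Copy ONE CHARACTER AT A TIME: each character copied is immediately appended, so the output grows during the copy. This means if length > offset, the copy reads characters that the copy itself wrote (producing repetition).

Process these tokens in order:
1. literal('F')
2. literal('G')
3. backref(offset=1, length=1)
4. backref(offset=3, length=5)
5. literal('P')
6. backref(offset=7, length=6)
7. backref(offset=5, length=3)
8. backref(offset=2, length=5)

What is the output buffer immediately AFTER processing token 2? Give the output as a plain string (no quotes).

Answer: FG

Derivation:
Token 1: literal('F'). Output: "F"
Token 2: literal('G'). Output: "FG"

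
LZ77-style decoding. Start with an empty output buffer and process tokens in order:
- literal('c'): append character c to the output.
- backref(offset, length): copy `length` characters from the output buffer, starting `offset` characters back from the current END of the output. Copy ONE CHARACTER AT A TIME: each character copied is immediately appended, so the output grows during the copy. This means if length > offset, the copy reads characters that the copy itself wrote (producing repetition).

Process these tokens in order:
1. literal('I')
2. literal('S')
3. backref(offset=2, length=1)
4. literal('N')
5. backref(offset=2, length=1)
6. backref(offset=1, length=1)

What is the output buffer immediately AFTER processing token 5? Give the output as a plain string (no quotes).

Token 1: literal('I'). Output: "I"
Token 2: literal('S'). Output: "IS"
Token 3: backref(off=2, len=1). Copied 'I' from pos 0. Output: "ISI"
Token 4: literal('N'). Output: "ISIN"
Token 5: backref(off=2, len=1). Copied 'I' from pos 2. Output: "ISINI"

Answer: ISINI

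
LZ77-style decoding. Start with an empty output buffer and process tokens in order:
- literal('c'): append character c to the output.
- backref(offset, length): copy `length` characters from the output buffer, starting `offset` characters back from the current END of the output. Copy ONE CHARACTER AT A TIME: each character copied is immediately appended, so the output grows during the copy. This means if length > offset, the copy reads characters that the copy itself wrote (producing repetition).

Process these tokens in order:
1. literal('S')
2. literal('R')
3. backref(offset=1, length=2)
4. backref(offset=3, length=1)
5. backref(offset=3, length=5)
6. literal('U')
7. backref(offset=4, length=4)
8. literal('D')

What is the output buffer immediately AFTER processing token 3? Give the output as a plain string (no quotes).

Token 1: literal('S'). Output: "S"
Token 2: literal('R'). Output: "SR"
Token 3: backref(off=1, len=2) (overlapping!). Copied 'RR' from pos 1. Output: "SRRR"

Answer: SRRR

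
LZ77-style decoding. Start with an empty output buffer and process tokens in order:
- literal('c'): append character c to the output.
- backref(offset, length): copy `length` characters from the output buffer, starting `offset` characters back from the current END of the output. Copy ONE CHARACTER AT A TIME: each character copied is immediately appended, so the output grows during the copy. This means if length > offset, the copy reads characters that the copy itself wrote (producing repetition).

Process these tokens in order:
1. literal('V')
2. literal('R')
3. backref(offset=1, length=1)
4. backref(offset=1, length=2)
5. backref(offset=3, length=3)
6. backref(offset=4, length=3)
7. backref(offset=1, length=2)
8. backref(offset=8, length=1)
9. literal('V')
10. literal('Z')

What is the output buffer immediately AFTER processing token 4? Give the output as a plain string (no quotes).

Answer: VRRRR

Derivation:
Token 1: literal('V'). Output: "V"
Token 2: literal('R'). Output: "VR"
Token 3: backref(off=1, len=1). Copied 'R' from pos 1. Output: "VRR"
Token 4: backref(off=1, len=2) (overlapping!). Copied 'RR' from pos 2. Output: "VRRRR"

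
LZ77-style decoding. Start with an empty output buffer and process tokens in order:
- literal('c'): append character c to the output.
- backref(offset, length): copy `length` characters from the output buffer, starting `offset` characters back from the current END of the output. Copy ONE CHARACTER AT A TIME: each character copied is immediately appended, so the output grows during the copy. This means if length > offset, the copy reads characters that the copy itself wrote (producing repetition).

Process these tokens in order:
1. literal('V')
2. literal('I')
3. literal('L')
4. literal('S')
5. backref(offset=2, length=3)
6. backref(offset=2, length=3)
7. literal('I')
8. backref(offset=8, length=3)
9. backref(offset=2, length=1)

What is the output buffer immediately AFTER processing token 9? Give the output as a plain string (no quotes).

Answer: VILSLSLSLSISLSL

Derivation:
Token 1: literal('V'). Output: "V"
Token 2: literal('I'). Output: "VI"
Token 3: literal('L'). Output: "VIL"
Token 4: literal('S'). Output: "VILS"
Token 5: backref(off=2, len=3) (overlapping!). Copied 'LSL' from pos 2. Output: "VILSLSL"
Token 6: backref(off=2, len=3) (overlapping!). Copied 'SLS' from pos 5. Output: "VILSLSLSLS"
Token 7: literal('I'). Output: "VILSLSLSLSI"
Token 8: backref(off=8, len=3). Copied 'SLS' from pos 3. Output: "VILSLSLSLSISLS"
Token 9: backref(off=2, len=1). Copied 'L' from pos 12. Output: "VILSLSLSLSISLSL"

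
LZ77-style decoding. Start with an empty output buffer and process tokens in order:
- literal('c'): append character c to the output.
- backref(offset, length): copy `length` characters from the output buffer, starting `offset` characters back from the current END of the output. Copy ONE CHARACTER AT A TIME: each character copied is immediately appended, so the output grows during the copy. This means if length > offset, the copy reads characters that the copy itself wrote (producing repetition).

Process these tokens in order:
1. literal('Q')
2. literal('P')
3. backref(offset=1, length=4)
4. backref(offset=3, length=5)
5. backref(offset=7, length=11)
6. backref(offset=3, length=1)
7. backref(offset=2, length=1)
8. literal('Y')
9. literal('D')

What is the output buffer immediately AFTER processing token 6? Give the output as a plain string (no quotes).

Answer: QPPPPPPPPPPPPPPPPPPPPPP

Derivation:
Token 1: literal('Q'). Output: "Q"
Token 2: literal('P'). Output: "QP"
Token 3: backref(off=1, len=4) (overlapping!). Copied 'PPPP' from pos 1. Output: "QPPPPP"
Token 4: backref(off=3, len=5) (overlapping!). Copied 'PPPPP' from pos 3. Output: "QPPPPPPPPPP"
Token 5: backref(off=7, len=11) (overlapping!). Copied 'PPPPPPPPPPP' from pos 4. Output: "QPPPPPPPPPPPPPPPPPPPPP"
Token 6: backref(off=3, len=1). Copied 'P' from pos 19. Output: "QPPPPPPPPPPPPPPPPPPPPPP"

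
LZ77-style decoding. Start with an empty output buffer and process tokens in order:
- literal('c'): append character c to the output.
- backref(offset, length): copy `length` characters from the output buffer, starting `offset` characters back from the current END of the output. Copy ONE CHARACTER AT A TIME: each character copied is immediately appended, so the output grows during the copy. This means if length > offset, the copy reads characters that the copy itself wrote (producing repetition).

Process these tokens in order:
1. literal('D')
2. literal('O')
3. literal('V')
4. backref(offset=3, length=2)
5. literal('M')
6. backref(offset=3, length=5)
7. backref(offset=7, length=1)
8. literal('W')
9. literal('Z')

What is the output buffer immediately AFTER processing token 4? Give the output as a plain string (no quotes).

Answer: DOVDO

Derivation:
Token 1: literal('D'). Output: "D"
Token 2: literal('O'). Output: "DO"
Token 3: literal('V'). Output: "DOV"
Token 4: backref(off=3, len=2). Copied 'DO' from pos 0. Output: "DOVDO"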